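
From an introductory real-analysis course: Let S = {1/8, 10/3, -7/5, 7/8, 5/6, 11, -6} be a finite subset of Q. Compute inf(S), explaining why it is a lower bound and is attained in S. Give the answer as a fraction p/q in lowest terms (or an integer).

S is finite, so inf(S) = min(S).
Sorted increasing:
-6, -7/5, 1/8, 5/6, 7/8, 10/3, 11
The extremum is -6.
For every x in S, x >= -6. And -6 is in S, so it is attained.
Therefore inf(S) = -6.

-6


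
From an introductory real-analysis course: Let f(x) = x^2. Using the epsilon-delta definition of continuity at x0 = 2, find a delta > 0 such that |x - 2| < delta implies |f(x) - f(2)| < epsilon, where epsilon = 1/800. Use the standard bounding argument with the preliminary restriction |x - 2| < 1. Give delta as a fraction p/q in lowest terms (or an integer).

Factor: |x^2 - (2)^2| = |x - 2| * |x + 2|.
Impose |x - 2| < 1 first. Then |x + 2| = |(x - 2) + 2*(2)| <= |x - 2| + 2*|2| < 1 + 4 = 5.
So |x^2 - (2)^2| < delta * 5.
We need delta * 5 <= 1/800, i.e. delta <= 1/800/5 = 1/4000.
Since 1/4000 < 1, this is tighter than 1; take delta = 1/4000.
So delta = 1/4000 works.

1/4000


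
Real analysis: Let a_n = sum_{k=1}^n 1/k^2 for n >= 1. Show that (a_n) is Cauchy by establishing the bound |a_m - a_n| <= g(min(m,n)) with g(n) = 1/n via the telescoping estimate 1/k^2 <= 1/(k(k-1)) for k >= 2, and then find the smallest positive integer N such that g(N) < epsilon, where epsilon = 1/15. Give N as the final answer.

For m > n >= 1: |a_m - a_n| = sum_{k=n+1}^m 1/k^2.
Use 1/k^2 <= 1/(k(k-1)) = 1/(k-1) - 1/k for k >= 2:
sum_{k=n+1}^m 1/k^2 <= sum_{k=n+1}^m (1/(k-1) - 1/k) = 1/n - 1/m <= 1/n.
By symmetry the same bound holds with n,m swapped, so |a_m - a_n| <= 1/min(m,n) = g(min(m,n)). Since g(n) -> 0, (a_n) is Cauchy.
Now solve g(N) < 1/15: 1/N < 1/15 <=> N > 1/(1/15) = 15.
The smallest integer strictly greater than 15 is N = 16.
Check: g(16) = 1/16 < 1/15; g(15) = 1/15 >= 1/15. So N = 16.

16


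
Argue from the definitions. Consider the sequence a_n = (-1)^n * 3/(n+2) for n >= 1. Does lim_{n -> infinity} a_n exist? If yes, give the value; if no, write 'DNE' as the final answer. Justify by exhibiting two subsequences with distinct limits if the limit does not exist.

Examine the behaviour of a_n along subsequences.
Even-n subsequence a_{2k} = 3/(2k+2) -> 0. Odd-n subsequence a_{2k+1} = -3/(2k+3) -> 0. Both tend to 0, which suggests the limit is 0; verify directly.
|a_n - 0| = 3/(n+2) < 3/n for every n >= 1.
Given epsilon > 0, choose a positive integer N > 3/epsilon. Then for all n >= N, |a_n| < 3/n <= 3/N < epsilon.
So by the definition of the limit, lim a_n exists and equals 0.

0


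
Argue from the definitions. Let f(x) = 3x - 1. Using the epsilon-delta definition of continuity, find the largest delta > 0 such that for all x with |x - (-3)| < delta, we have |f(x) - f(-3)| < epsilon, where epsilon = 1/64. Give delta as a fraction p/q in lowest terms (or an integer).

We compute f(-3) = 3*(-3) - 1 = -10.
|f(x) - f(-3)| = |3x - 1 - (-10)| = |3(x - (-3))| = 3|x - (-3)|.
We need 3|x - (-3)| < 1/64, i.e. |x - (-3)| < 1/64 / 3 = 1/192.
So any delta <= 1/192 works. Conversely, if delta > 1/192, then x = -3 + 1/192 satisfies |x - (-3)| = 1/192 < delta but |f(x) - f(-3)| = 3 * 1/192 = 1/64, which is not < 1/64; so no larger delta works.
Hence the largest such delta is 1/192.

1/192


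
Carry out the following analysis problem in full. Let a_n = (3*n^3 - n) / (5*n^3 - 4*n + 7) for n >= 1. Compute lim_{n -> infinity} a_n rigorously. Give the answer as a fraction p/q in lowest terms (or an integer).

Divide numerator and denominator by n^3, the highest power:
numerator / n^3 = 3 - 1/n^2
denominator / n^3 = 5 - 4/n^2 + 7/n^3
As n -> infinity, all terms of the form c/n^k (k >= 1) tend to 0.
So numerator / n^3 -> 3 and denominator / n^3 -> 5.
Therefore lim a_n = 3/5.

3/5


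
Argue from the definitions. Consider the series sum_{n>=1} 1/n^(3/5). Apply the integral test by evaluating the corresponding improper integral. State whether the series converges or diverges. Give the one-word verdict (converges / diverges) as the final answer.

Let f(x) = x^(-3/5). Then f is positive, continuous, and decreasing on [1, infinity), so the integral test applies.
Compute the improper integral int_{1}^infinity f(x) dx:
  antiderivative F(x) = 5*x^(2/5)/2.
  As x -> infinity, F(x) -> infinity (since p = 3/5 < 1).
  So the integral diverges. By the integral test, the series diverges.

diverges


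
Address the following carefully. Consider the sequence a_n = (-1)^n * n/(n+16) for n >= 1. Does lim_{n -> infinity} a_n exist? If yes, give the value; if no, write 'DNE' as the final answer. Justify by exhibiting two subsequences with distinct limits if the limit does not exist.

Examine the behaviour of a_n along subsequences.
a_{2k} = 2k/(2k+16) -> 1. a_{2k+1} = -(2k+1)/(2k+17) -> -1.
Since these two subsequential limits are 1 and -1, distinct, the full sequence cannot converge (a convergent sequence has all subsequences tending to the same limit). So lim a_n does not exist.

DNE


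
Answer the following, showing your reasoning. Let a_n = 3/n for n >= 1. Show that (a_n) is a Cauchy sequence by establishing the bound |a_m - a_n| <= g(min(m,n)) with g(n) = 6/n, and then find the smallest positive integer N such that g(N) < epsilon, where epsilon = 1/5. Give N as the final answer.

For any m, n >= 1, by the triangle inequality:
|a_m - a_n| = |3/m - 3/n| <= 3*1/m + 3*1/n <= 6/min(m,n).
So g(n) = 6/n bounds the Cauchy difference. Since g(n) -> 0, (a_n) is Cauchy.
Now solve g(N) < 1/5: 6/N < 1/5 <=> N > 6 / (1/5) = 30.
The smallest integer strictly greater than 30 is N = 31.
Check: g(31) = 6/31 = 6/31 < 1/5; g(30) = 1/5 >= 1/5. So N = 31.

31


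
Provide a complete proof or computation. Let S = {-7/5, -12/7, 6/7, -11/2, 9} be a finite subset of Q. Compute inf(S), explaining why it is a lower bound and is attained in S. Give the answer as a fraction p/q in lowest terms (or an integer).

S is finite, so inf(S) = min(S).
Sorted increasing:
-11/2, -12/7, -7/5, 6/7, 9
The extremum is -11/2.
For every x in S, x >= -11/2. And -11/2 is in S, so it is attained.
Therefore inf(S) = -11/2.

-11/2


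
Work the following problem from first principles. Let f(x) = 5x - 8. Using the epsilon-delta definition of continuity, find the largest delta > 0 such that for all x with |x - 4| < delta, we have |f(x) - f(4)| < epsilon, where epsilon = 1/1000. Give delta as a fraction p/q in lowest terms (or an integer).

We compute f(4) = 5*(4) - 8 = 12.
|f(x) - f(4)| = |5x - 8 - (12)| = |5(x - 4)| = 5|x - 4|.
We need 5|x - 4| < 1/1000, i.e. |x - 4| < 1/1000 / 5 = 1/5000.
So any delta <= 1/5000 works. Conversely, if delta > 1/5000, then x = 4 + 1/5000 satisfies |x - 4| = 1/5000 < delta but |f(x) - f(4)| = 5 * 1/5000 = 1/1000, which is not < 1/1000; so no larger delta works.
Hence the largest such delta is 1/5000.

1/5000


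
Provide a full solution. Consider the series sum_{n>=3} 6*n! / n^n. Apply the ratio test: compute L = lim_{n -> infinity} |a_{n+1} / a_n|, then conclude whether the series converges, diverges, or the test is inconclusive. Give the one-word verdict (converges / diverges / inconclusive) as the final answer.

Let a_n denote the general term. Form the ratio a_{n+1}/a_n and simplify:
a_{n+1}/a_n = (n/(n + 1))^n
Take the limit as n -> infinity: L = exp(-1).
Since L = exp(-1) < 1, the ratio test implies the series converges.

converges


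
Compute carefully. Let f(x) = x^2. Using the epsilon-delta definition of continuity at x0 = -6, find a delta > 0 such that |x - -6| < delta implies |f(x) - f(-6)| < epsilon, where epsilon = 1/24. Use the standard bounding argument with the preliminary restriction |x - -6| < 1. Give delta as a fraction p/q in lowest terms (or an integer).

Factor: |x^2 - (-6)^2| = |x - -6| * |x + -6|.
Impose |x - -6| < 1 first. Then |x + -6| = |(x - -6) + 2*(-6)| <= |x - -6| + 2*|-6| < 1 + 12 = 13.
So |x^2 - (-6)^2| < delta * 13.
We need delta * 13 <= 1/24, i.e. delta <= 1/24/13 = 1/312.
Since 1/312 < 1, this is tighter than 1; take delta = 1/312.
So delta = 1/312 works.

1/312


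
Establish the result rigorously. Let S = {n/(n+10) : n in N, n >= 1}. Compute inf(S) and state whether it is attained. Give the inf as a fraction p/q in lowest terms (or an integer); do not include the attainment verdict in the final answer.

Analysis:
- Values: 1/11, 1/6, 3/13, 2/7, ... strictly increasing.
- Minimum is 1/11 (n=1); inf = 1/11 (attained).
- n/(n+10) = 1 - 10/(n+10) -> 1 from below as n -> infinity, and never equals 1.
- So sup = 1 (not attained).
Conclusion: inf(S) = 1/11, attained in S.

1/11


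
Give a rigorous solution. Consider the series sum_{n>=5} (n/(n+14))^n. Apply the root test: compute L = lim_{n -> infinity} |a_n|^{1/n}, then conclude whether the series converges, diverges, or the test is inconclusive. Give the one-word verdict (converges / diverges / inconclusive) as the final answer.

Let a_n denote the general term. Form |a_n|^(1/n) and simplify:
|a_n|^(1/n) = n/(n + 14)
Take the limit as n -> infinity: L = 1.
Since L = 1, the root test is inconclusive. (In fact a_n = (n/(n+14))^n -> e^(-14) != 0, so the nth-term test shows divergence; but the root test itself gives no conclusion.)

inconclusive


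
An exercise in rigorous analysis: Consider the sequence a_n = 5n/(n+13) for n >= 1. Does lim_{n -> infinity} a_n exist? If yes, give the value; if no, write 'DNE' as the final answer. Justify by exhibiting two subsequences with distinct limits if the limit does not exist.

Examine the behaviour of a_n along subsequences.
Even-n subsequence a_{2k} = 5(2k)/(2k+13) -> 5. Odd-n subsequence a_{2k+1} = 5(2k+1)/(2k+14) -> 5. Both tend to 5, which suggests the limit is 5; verify directly.
|a_n - 5| = |5n - 5(n+13)| / (n+13) = 65/(n+13) < 65/n for every n >= 1.
Given epsilon > 0, choose a positive integer N > 65/epsilon. Then for all n >= N, |a_n - 5| < 65/n <= 65/N < epsilon.
So by the definition of the limit, lim a_n exists and equals 5.

5


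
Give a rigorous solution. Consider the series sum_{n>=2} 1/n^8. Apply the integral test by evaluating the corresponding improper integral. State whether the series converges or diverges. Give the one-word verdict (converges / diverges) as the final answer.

Let f(x) = x^(-8). Then f is positive, continuous, and decreasing on [2, infinity), so the integral test applies.
Compute the improper integral int_{2}^infinity f(x) dx:
  antiderivative F(x) = -1/(7*x^7).
  As x -> infinity, F(x) -> 0 (since p = 8 > 1).
  So int = F(infinity) - F(2) = 0 - (-1/896) = 1/896.
  Finite, so by the integral test, the series converges.

converges


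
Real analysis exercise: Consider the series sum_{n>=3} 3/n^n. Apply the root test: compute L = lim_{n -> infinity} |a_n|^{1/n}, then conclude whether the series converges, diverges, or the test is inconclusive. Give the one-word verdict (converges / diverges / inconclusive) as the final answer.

Let a_n denote the general term. Form |a_n|^(1/n) and simplify:
|a_n|^(1/n) = 3^(1/n)/n
Take the limit as n -> infinity: L = 0.
Since L = 0 < 1, the root test implies convergence.

converges


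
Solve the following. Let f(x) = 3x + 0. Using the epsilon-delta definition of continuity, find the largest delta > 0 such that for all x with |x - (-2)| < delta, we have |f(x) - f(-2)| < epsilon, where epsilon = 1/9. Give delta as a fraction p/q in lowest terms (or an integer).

We compute f(-2) = 3*(-2) + 0 = -6.
|f(x) - f(-2)| = |3x + 0 - (-6)| = |3(x - (-2))| = 3|x - (-2)|.
We need 3|x - (-2)| < 1/9, i.e. |x - (-2)| < 1/9 / 3 = 1/27.
So any delta <= 1/27 works. Conversely, if delta > 1/27, then x = -2 + 1/27 satisfies |x - (-2)| = 1/27 < delta but |f(x) - f(-2)| = 3 * 1/27 = 1/9, which is not < 1/9; so no larger delta works.
Hence the largest such delta is 1/27.

1/27


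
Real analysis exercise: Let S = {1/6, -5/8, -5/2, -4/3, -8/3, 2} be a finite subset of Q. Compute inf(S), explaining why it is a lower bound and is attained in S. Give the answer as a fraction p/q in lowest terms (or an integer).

S is finite, so inf(S) = min(S).
Sorted increasing:
-8/3, -5/2, -4/3, -5/8, 1/6, 2
The extremum is -8/3.
For every x in S, x >= -8/3. And -8/3 is in S, so it is attained.
Therefore inf(S) = -8/3.

-8/3


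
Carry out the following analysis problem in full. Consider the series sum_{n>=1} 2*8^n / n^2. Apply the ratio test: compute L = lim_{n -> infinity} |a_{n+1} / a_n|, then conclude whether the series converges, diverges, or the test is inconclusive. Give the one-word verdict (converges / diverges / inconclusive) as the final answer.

Let a_n denote the general term. Form the ratio a_{n+1}/a_n and simplify:
a_{n+1}/a_n = 8*n^2/(n + 1)^2
Take the limit as n -> infinity: L = 8.
Since L = 8 > 1 (or L = infinity), the ratio test implies the series diverges.

diverges


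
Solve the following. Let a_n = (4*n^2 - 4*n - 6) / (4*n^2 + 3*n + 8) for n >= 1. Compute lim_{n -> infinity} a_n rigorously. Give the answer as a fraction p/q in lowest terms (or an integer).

Divide numerator and denominator by n^2, the highest power:
numerator / n^2 = 4 - 4/n - 6/n^2
denominator / n^2 = 4 + 3/n + 8/n^2
As n -> infinity, all terms of the form c/n^k (k >= 1) tend to 0.
So numerator / n^2 -> 4 and denominator / n^2 -> 4.
Therefore lim a_n = 1.

1


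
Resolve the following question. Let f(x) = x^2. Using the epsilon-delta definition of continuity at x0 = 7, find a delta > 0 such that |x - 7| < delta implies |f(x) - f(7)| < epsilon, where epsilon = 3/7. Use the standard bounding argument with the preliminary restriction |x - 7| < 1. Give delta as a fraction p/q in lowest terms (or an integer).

Factor: |x^2 - (7)^2| = |x - 7| * |x + 7|.
Impose |x - 7| < 1 first. Then |x + 7| = |(x - 7) + 2*(7)| <= |x - 7| + 2*|7| < 1 + 14 = 15.
So |x^2 - (7)^2| < delta * 15.
We need delta * 15 <= 3/7, i.e. delta <= 3/7/15 = 1/35.
Since 1/35 < 1, this is tighter than 1; take delta = 1/35.
So delta = 1/35 works.

1/35


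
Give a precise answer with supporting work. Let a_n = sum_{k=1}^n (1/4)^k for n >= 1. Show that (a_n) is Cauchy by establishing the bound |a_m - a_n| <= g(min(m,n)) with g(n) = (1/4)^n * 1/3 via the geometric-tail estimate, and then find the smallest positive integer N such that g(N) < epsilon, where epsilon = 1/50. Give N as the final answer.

For m > n >= 1: |a_m - a_n| = sum_{k=n+1}^m (1/4)^k < sum_{k=n+1}^infinity (1/4)^k = (1/4)^(n+1) / (1 - 1/4) = (1/4)^n * (1/4) * (4/3) = (1/4)^n * 1/3.
So g(n) = (1/4)^n / 3. Since g(n) -> 0, (a_n) is Cauchy.
Now solve g(N) < 1/50: (1/4)^N / 3 < 1/50 <=> 4^N > 1 / (3 * 1/50) = 50/3.
Check powers of 4: 4^2 = 16 <= 50/3, 4^3 = 64 > 50/3.
So the smallest such N is 3. Check: g(3) = 1/(3 * 64) = 1/192 < 1/50.

3


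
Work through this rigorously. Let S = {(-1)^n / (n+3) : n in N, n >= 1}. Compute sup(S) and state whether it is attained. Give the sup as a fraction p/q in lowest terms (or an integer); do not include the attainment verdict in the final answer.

Analysis:
- Values: -1/4, 1/5, -1/6, 1/7, -1/8, ...
- Positive terms (even n): 1/(2+3), 1/(4+3), ... decreasing -> max = 1/5 (n=2).
- Negative terms (odd n): -1/(1+3), -1/(3+3), ... increasing -> min = -1/4 (n=1).
- So sup = 1/5 (attained at n=2); inf = -1/4 (attained at n=1).
Conclusion: sup(S) = 1/5, attained in S.

1/5


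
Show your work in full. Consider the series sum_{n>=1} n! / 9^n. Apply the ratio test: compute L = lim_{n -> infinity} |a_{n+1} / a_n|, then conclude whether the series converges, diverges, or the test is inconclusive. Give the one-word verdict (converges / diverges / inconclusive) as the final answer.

Let a_n denote the general term. Form the ratio a_{n+1}/a_n and simplify:
a_{n+1}/a_n = n/9 + 1/9
Take the limit as n -> infinity: L = infinity.
Since L = infinity > 1 (or L = infinity), the ratio test implies the series diverges.

diverges


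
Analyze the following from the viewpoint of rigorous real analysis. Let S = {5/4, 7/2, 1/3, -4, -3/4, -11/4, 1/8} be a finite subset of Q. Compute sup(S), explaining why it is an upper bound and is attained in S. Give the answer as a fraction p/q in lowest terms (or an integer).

S is finite, so sup(S) = max(S).
Sorted decreasing:
7/2, 5/4, 1/3, 1/8, -3/4, -11/4, -4
The extremum is 7/2.
For every x in S, x <= 7/2. And 7/2 is in S, so it is attained.
Therefore sup(S) = 7/2.

7/2


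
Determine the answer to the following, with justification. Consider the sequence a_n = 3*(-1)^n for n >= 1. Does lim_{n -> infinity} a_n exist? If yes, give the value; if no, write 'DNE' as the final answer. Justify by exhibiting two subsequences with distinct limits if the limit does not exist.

Examine the behaviour of a_n along subsequences.
Even-n subsequence a_{2k} = 3 -> 3. Odd-n subsequence a_{2k+1} = -3 -> -3.
Since these two subsequential limits are 3 and -3, distinct, the full sequence cannot converge (a convergent sequence has all subsequences tending to the same limit). So lim a_n does not exist.

DNE


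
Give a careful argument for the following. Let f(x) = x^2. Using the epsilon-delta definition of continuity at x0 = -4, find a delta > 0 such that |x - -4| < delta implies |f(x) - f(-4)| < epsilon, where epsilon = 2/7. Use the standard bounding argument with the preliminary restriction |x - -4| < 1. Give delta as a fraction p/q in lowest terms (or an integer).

Factor: |x^2 - (-4)^2| = |x - -4| * |x + -4|.
Impose |x - -4| < 1 first. Then |x + -4| = |(x - -4) + 2*(-4)| <= |x - -4| + 2*|-4| < 1 + 8 = 9.
So |x^2 - (-4)^2| < delta * 9.
We need delta * 9 <= 2/7, i.e. delta <= 2/7/9 = 2/63.
Since 2/63 < 1, this is tighter than 1; take delta = 2/63.
So delta = 2/63 works.

2/63


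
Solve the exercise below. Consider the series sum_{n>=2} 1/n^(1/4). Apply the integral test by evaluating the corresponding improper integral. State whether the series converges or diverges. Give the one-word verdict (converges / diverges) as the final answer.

Let f(x) = x^(-1/4). Then f is positive, continuous, and decreasing on [2, infinity), so the integral test applies.
Compute the improper integral int_{2}^infinity f(x) dx:
  antiderivative F(x) = 4*x^(3/4)/3.
  As x -> infinity, F(x) -> infinity (since p = 1/4 < 1).
  So the integral diverges. By the integral test, the series diverges.

diverges


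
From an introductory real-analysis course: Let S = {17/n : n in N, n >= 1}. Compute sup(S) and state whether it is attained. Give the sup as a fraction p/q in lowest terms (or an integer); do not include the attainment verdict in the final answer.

Analysis:
- Values: 17, 17/2, 17/3, 17/4, ... strictly decreasing.
- The maximum is 17 (n=1); sup = 17 (attained).
- The set is bounded below by 0; 17/n -> 0 so 0 is the greatest lower bound.
- 0 is not in the set, so inf = 0 is not attained.
Conclusion: sup(S) = 17, attained in S.

17


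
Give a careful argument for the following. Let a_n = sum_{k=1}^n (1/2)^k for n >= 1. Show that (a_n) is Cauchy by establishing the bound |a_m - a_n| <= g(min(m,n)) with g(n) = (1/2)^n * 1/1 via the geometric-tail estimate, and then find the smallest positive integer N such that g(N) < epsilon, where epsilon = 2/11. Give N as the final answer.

For m > n >= 1: |a_m - a_n| = sum_{k=n+1}^m (1/2)^k < sum_{k=n+1}^infinity (1/2)^k = (1/2)^(n+1) / (1 - 1/2) = (1/2)^n * (1/2) * (2/1) = (1/2)^n * 1/1.
So g(n) = (1/2)^n / 1. Since g(n) -> 0, (a_n) is Cauchy.
Now solve g(N) < 2/11: (1/2)^N / 1 < 2/11 <=> 2^N > 1 / (1 * 2/11) = 11/2.
Check powers of 2: 2^2 = 4 <= 11/2, 2^3 = 8 > 11/2.
So the smallest such N is 3. Check: g(3) = 1/(1 * 8) = 1/8 < 2/11.

3


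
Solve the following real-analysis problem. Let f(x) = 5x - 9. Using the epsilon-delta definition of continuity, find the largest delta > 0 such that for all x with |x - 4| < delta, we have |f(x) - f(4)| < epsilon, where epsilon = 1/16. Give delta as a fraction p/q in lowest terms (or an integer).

We compute f(4) = 5*(4) - 9 = 11.
|f(x) - f(4)| = |5x - 9 - (11)| = |5(x - 4)| = 5|x - 4|.
We need 5|x - 4| < 1/16, i.e. |x - 4| < 1/16 / 5 = 1/80.
So any delta <= 1/80 works. Conversely, if delta > 1/80, then x = 4 + 1/80 satisfies |x - 4| = 1/80 < delta but |f(x) - f(4)| = 5 * 1/80 = 1/16, which is not < 1/16; so no larger delta works.
Hence the largest such delta is 1/80.

1/80


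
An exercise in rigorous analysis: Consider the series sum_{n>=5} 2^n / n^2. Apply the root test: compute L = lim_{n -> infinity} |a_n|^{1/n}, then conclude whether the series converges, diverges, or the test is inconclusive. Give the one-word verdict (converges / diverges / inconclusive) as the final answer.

Let a_n denote the general term. Form |a_n|^(1/n) and simplify:
|a_n|^(1/n) = 2/n^(2/n)
Take the limit as n -> infinity: L = 2.
Since L = 2 > 1, the root test implies divergence.

diverges


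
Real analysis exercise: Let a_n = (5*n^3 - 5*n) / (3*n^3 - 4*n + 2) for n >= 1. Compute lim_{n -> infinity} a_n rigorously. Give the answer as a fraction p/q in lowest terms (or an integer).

Divide numerator and denominator by n^3, the highest power:
numerator / n^3 = 5 - 5/n^2
denominator / n^3 = 3 - 4/n^2 + 2/n^3
As n -> infinity, all terms of the form c/n^k (k >= 1) tend to 0.
So numerator / n^3 -> 5 and denominator / n^3 -> 3.
Therefore lim a_n = 5/3.

5/3


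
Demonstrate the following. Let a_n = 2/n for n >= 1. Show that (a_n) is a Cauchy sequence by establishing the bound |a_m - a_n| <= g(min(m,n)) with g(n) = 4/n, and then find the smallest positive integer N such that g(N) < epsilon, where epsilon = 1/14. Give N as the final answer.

For any m, n >= 1, by the triangle inequality:
|a_m - a_n| = |2/m - 2/n| <= 2*1/m + 2*1/n <= 4/min(m,n).
So g(n) = 4/n bounds the Cauchy difference. Since g(n) -> 0, (a_n) is Cauchy.
Now solve g(N) < 1/14: 4/N < 1/14 <=> N > 4 / (1/14) = 56.
The smallest integer strictly greater than 56 is N = 57.
Check: g(57) = 4/57 = 4/57 < 1/14; g(56) = 1/14 >= 1/14. So N = 57.

57


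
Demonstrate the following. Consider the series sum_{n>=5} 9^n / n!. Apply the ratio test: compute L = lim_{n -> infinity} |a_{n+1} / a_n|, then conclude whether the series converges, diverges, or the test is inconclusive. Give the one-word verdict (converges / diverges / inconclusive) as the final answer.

Let a_n denote the general term. Form the ratio a_{n+1}/a_n and simplify:
a_{n+1}/a_n = 9/(n + 1)
Take the limit as n -> infinity: L = 0.
Since L = 0 < 1, the ratio test implies the series converges.

converges


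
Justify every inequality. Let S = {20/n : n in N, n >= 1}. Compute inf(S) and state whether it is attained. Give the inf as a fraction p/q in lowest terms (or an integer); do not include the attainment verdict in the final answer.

Analysis:
- Values: 20, 10, 20/3, 5, ... strictly decreasing.
- The maximum is 20 (n=1); sup = 20 (attained).
- The set is bounded below by 0; 20/n -> 0 so 0 is the greatest lower bound.
- 0 is not in the set, so inf = 0 is not attained.
Conclusion: inf(S) = 0, not attained in S.

0


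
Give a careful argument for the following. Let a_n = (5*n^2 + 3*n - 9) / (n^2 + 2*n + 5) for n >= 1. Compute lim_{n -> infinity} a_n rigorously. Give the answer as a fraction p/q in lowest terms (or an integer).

Divide numerator and denominator by n^2, the highest power:
numerator / n^2 = 5 + 3/n - 9/n^2
denominator / n^2 = 1 + 2/n + 5/n^2
As n -> infinity, all terms of the form c/n^k (k >= 1) tend to 0.
So numerator / n^2 -> 5 and denominator / n^2 -> 1.
Therefore lim a_n = 5.

5


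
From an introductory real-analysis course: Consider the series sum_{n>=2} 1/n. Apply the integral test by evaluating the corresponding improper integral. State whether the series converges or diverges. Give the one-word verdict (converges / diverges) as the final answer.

Let f(x) = 1/x. Then f is positive, continuous, and decreasing on [2, infinity), so the integral test applies.
Compute the improper integral int_{2}^infinity f(x) dx:
  antiderivative F(x) = log(x).
  As x -> infinity, log(x) -> infinity.
  So int = infinity - log(2) = infinity. By the integral test, the series diverges.

diverges


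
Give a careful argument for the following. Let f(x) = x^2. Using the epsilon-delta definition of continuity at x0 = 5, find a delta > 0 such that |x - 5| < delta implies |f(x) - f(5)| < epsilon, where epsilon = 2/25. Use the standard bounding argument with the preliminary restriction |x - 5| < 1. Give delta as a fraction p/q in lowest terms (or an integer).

Factor: |x^2 - (5)^2| = |x - 5| * |x + 5|.
Impose |x - 5| < 1 first. Then |x + 5| = |(x - 5) + 2*(5)| <= |x - 5| + 2*|5| < 1 + 10 = 11.
So |x^2 - (5)^2| < delta * 11.
We need delta * 11 <= 2/25, i.e. delta <= 2/25/11 = 2/275.
Since 2/275 < 1, this is tighter than 1; take delta = 2/275.
So delta = 2/275 works.

2/275


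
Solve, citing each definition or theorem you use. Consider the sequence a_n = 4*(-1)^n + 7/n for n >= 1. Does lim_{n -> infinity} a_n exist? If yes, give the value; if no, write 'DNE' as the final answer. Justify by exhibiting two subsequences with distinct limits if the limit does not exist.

Examine the behaviour of a_n along subsequences.
a_{2k} = 4 + 7/(2k) -> 4. a_{2k+1} = -4 + 7/(2k+1) -> -4.
Since these two subsequential limits are 4 and -4, distinct, the full sequence cannot converge (a convergent sequence has all subsequences tending to the same limit). So lim a_n does not exist.

DNE


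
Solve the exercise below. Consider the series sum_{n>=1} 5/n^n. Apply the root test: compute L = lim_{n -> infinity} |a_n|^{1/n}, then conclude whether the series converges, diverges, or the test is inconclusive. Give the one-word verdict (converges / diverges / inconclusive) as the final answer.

Let a_n denote the general term. Form |a_n|^(1/n) and simplify:
|a_n|^(1/n) = 5^(1/n)/n
Take the limit as n -> infinity: L = 0.
Since L = 0 < 1, the root test implies convergence.

converges


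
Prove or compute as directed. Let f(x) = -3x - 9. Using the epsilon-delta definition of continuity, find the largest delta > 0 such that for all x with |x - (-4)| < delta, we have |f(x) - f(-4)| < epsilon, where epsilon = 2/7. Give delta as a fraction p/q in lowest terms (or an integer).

We compute f(-4) = -3*(-4) - 9 = 3.
|f(x) - f(-4)| = |-3x - 9 - (3)| = |-3(x - (-4))| = 3|x - (-4)|.
We need 3|x - (-4)| < 2/7, i.e. |x - (-4)| < 2/7 / 3 = 2/21.
So any delta <= 2/21 works. Conversely, if delta > 2/21, then x = -4 + 2/21 satisfies |x - (-4)| = 2/21 < delta but |f(x) - f(-4)| = 3 * 2/21 = 2/7, which is not < 2/7; so no larger delta works.
Hence the largest such delta is 2/21.

2/21


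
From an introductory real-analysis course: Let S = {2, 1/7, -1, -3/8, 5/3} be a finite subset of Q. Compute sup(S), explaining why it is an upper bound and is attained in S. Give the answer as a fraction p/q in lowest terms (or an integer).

S is finite, so sup(S) = max(S).
Sorted decreasing:
2, 5/3, 1/7, -3/8, -1
The extremum is 2.
For every x in S, x <= 2. And 2 is in S, so it is attained.
Therefore sup(S) = 2.

2


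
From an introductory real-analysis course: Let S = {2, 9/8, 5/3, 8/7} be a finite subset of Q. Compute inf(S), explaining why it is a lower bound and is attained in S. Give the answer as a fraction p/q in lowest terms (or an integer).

S is finite, so inf(S) = min(S).
Sorted increasing:
9/8, 8/7, 5/3, 2
The extremum is 9/8.
For every x in S, x >= 9/8. And 9/8 is in S, so it is attained.
Therefore inf(S) = 9/8.

9/8


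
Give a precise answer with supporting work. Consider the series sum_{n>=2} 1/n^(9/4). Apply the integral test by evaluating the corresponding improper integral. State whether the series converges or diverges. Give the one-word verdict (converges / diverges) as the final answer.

Let f(x) = x^(-9/4). Then f is positive, continuous, and decreasing on [2, infinity), so the integral test applies.
Compute the improper integral int_{2}^infinity f(x) dx:
  antiderivative F(x) = -4/(5*x^(5/4)).
  As x -> infinity, F(x) -> 0 (since p = 9/4 > 1).
  So int = F(infinity) - F(2) = 0 - (-2^(3/4)/5) = 2^(3/4)/5.
  Finite, so by the integral test, the series converges.

converges


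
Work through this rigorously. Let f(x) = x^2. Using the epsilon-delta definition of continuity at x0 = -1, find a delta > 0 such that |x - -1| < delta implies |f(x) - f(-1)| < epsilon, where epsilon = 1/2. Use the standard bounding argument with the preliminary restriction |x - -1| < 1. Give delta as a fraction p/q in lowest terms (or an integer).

Factor: |x^2 - (-1)^2| = |x - -1| * |x + -1|.
Impose |x - -1| < 1 first. Then |x + -1| = |(x - -1) + 2*(-1)| <= |x - -1| + 2*|-1| < 1 + 2 = 3.
So |x^2 - (-1)^2| < delta * 3.
We need delta * 3 <= 1/2, i.e. delta <= 1/2/3 = 1/6.
Since 1/6 < 1, this is tighter than 1; take delta = 1/6.
So delta = 1/6 works.

1/6


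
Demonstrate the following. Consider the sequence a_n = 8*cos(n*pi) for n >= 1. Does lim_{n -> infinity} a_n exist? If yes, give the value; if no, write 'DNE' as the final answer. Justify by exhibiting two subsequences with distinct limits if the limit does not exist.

Examine the behaviour of a_n along subsequences.
cos(n*pi) = (-1)^n, so a_n = 8*(-1)^n. a_{2k} = 8 -> 8. a_{2k+1} = -8 -> -8.
Since these two subsequential limits are 8 and -8, distinct, the full sequence cannot converge (a convergent sequence has all subsequences tending to the same limit). So lim a_n does not exist.

DNE


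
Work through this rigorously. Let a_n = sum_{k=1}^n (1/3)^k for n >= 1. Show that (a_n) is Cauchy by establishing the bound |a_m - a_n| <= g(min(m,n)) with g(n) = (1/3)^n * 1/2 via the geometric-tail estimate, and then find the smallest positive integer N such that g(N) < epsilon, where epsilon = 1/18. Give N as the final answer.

For m > n >= 1: |a_m - a_n| = sum_{k=n+1}^m (1/3)^k < sum_{k=n+1}^infinity (1/3)^k = (1/3)^(n+1) / (1 - 1/3) = (1/3)^n * (1/3) * (3/2) = (1/3)^n * 1/2.
So g(n) = (1/3)^n / 2. Since g(n) -> 0, (a_n) is Cauchy.
Now solve g(N) < 1/18: (1/3)^N / 2 < 1/18 <=> 3^N > 1 / (2 * 1/18) = 9.
Check powers of 3: 3^2 = 9 <= 9, 3^3 = 27 > 9.
So the smallest such N is 3. Check: g(3) = 1/(2 * 27) = 1/54 < 1/18.

3


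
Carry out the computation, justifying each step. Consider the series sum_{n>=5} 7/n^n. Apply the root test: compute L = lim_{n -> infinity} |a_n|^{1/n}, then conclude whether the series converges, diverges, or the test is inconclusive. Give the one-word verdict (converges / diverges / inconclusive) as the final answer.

Let a_n denote the general term. Form |a_n|^(1/n) and simplify:
|a_n|^(1/n) = 7^(1/n)/n
Take the limit as n -> infinity: L = 0.
Since L = 0 < 1, the root test implies convergence.

converges


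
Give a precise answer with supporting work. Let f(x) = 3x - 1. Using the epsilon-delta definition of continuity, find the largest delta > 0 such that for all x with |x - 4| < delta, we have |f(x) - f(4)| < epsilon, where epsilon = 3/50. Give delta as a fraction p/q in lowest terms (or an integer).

We compute f(4) = 3*(4) - 1 = 11.
|f(x) - f(4)| = |3x - 1 - (11)| = |3(x - 4)| = 3|x - 4|.
We need 3|x - 4| < 3/50, i.e. |x - 4| < 3/50 / 3 = 1/50.
So any delta <= 1/50 works. Conversely, if delta > 1/50, then x = 4 + 1/50 satisfies |x - 4| = 1/50 < delta but |f(x) - f(4)| = 3 * 1/50 = 3/50, which is not < 3/50; so no larger delta works.
Hence the largest such delta is 1/50.

1/50


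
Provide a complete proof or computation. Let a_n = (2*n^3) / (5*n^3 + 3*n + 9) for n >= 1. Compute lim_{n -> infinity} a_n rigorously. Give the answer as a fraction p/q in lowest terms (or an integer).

Divide numerator and denominator by n^3, the highest power:
numerator / n^3 = 2
denominator / n^3 = 5 + 3/n^2 + 9/n^3
As n -> infinity, all terms of the form c/n^k (k >= 1) tend to 0.
So numerator / n^3 -> 2 and denominator / n^3 -> 5.
Therefore lim a_n = 2/5.

2/5


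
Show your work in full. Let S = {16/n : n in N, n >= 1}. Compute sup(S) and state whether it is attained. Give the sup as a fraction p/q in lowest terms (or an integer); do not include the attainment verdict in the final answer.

Analysis:
- Values: 16, 8, 16/3, 4, ... strictly decreasing.
- The maximum is 16 (n=1); sup = 16 (attained).
- The set is bounded below by 0; 16/n -> 0 so 0 is the greatest lower bound.
- 0 is not in the set, so inf = 0 is not attained.
Conclusion: sup(S) = 16, attained in S.

16


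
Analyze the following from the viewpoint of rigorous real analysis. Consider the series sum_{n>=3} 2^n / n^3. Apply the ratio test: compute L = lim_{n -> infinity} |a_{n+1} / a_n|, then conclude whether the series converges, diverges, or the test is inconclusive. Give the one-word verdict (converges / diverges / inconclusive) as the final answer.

Let a_n denote the general term. Form the ratio a_{n+1}/a_n and simplify:
a_{n+1}/a_n = 2*n^3/(n + 1)^3
Take the limit as n -> infinity: L = 2.
Since L = 2 > 1 (or L = infinity), the ratio test implies the series diverges.

diverges


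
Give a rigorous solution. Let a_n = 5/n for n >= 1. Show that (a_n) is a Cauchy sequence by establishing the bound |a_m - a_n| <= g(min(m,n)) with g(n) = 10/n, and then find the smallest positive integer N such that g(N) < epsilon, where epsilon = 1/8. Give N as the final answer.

For any m, n >= 1, by the triangle inequality:
|a_m - a_n| = |5/m - 5/n| <= 5*1/m + 5*1/n <= 10/min(m,n).
So g(n) = 10/n bounds the Cauchy difference. Since g(n) -> 0, (a_n) is Cauchy.
Now solve g(N) < 1/8: 10/N < 1/8 <=> N > 10 / (1/8) = 80.
The smallest integer strictly greater than 80 is N = 81.
Check: g(81) = 10/81 = 10/81 < 1/8; g(80) = 1/8 >= 1/8. So N = 81.

81


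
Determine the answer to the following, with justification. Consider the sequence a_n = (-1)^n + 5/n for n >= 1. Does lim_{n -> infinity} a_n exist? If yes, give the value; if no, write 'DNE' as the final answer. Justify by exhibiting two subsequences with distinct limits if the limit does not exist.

Examine the behaviour of a_n along subsequences.
a_{2k} = 1 + 5/(2k) -> 1. a_{2k+1} = -1 + 5/(2k+1) -> -1.
Since these two subsequential limits are 1 and -1, distinct, the full sequence cannot converge (a convergent sequence has all subsequences tending to the same limit). So lim a_n does not exist.

DNE


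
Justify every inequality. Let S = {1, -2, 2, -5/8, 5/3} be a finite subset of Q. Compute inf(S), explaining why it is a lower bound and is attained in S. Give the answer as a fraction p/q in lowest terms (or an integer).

S is finite, so inf(S) = min(S).
Sorted increasing:
-2, -5/8, 1, 5/3, 2
The extremum is -2.
For every x in S, x >= -2. And -2 is in S, so it is attained.
Therefore inf(S) = -2.

-2


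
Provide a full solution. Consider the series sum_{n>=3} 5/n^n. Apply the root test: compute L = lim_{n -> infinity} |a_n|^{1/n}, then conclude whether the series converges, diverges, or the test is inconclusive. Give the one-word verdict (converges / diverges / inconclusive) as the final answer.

Let a_n denote the general term. Form |a_n|^(1/n) and simplify:
|a_n|^(1/n) = 5^(1/n)/n
Take the limit as n -> infinity: L = 0.
Since L = 0 < 1, the root test implies convergence.

converges


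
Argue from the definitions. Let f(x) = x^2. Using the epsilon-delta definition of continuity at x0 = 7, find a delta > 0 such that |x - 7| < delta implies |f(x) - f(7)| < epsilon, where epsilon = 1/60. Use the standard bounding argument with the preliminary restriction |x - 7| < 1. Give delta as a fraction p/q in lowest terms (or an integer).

Factor: |x^2 - (7)^2| = |x - 7| * |x + 7|.
Impose |x - 7| < 1 first. Then |x + 7| = |(x - 7) + 2*(7)| <= |x - 7| + 2*|7| < 1 + 14 = 15.
So |x^2 - (7)^2| < delta * 15.
We need delta * 15 <= 1/60, i.e. delta <= 1/60/15 = 1/900.
Since 1/900 < 1, this is tighter than 1; take delta = 1/900.
So delta = 1/900 works.

1/900


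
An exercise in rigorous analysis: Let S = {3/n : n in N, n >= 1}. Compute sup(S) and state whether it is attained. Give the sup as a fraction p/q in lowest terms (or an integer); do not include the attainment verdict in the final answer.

Analysis:
- Values: 3, 3/2, 1, 3/4, ... strictly decreasing.
- The maximum is 3 (n=1); sup = 3 (attained).
- The set is bounded below by 0; 3/n -> 0 so 0 is the greatest lower bound.
- 0 is not in the set, so inf = 0 is not attained.
Conclusion: sup(S) = 3, attained in S.

3


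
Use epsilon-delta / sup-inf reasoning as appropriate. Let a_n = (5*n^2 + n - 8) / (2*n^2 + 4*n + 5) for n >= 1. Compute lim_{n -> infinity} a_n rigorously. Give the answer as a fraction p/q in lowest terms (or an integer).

Divide numerator and denominator by n^2, the highest power:
numerator / n^2 = 5 + 1/n - 8/n^2
denominator / n^2 = 2 + 4/n + 5/n^2
As n -> infinity, all terms of the form c/n^k (k >= 1) tend to 0.
So numerator / n^2 -> 5 and denominator / n^2 -> 2.
Therefore lim a_n = 5/2.

5/2


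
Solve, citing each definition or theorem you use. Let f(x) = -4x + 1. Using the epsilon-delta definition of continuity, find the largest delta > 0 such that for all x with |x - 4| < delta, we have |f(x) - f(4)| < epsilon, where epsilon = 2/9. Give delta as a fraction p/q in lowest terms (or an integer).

We compute f(4) = -4*(4) + 1 = -15.
|f(x) - f(4)| = |-4x + 1 - (-15)| = |-4(x - 4)| = 4|x - 4|.
We need 4|x - 4| < 2/9, i.e. |x - 4| < 2/9 / 4 = 1/18.
So any delta <= 1/18 works. Conversely, if delta > 1/18, then x = 4 + 1/18 satisfies |x - 4| = 1/18 < delta but |f(x) - f(4)| = 4 * 1/18 = 2/9, which is not < 2/9; so no larger delta works.
Hence the largest such delta is 1/18.

1/18


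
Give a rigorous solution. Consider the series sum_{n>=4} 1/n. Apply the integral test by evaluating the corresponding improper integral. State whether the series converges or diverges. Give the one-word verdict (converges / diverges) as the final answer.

Let f(x) = 1/x. Then f is positive, continuous, and decreasing on [4, infinity), so the integral test applies.
Compute the improper integral int_{4}^infinity f(x) dx:
  antiderivative F(x) = log(x).
  As x -> infinity, log(x) -> infinity.
  So int = infinity - log(4) = infinity. By the integral test, the series diverges.

diverges


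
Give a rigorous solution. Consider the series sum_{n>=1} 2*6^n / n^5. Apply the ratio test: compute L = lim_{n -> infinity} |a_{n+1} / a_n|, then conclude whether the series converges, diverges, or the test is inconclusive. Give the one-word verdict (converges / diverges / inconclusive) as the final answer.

Let a_n denote the general term. Form the ratio a_{n+1}/a_n and simplify:
a_{n+1}/a_n = 6*n^5/(n + 1)^5
Take the limit as n -> infinity: L = 6.
Since L = 6 > 1 (or L = infinity), the ratio test implies the series diverges.

diverges


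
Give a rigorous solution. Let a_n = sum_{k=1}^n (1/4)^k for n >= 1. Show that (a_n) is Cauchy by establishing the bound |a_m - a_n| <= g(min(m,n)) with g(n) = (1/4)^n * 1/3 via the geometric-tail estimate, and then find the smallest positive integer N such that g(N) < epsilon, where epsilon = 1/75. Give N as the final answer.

For m > n >= 1: |a_m - a_n| = sum_{k=n+1}^m (1/4)^k < sum_{k=n+1}^infinity (1/4)^k = (1/4)^(n+1) / (1 - 1/4) = (1/4)^n * (1/4) * (4/3) = (1/4)^n * 1/3.
So g(n) = (1/4)^n / 3. Since g(n) -> 0, (a_n) is Cauchy.
Now solve g(N) < 1/75: (1/4)^N / 3 < 1/75 <=> 4^N > 1 / (3 * 1/75) = 25.
Check powers of 4: 4^2 = 16 <= 25, 4^3 = 64 > 25.
So the smallest such N is 3. Check: g(3) = 1/(3 * 64) = 1/192 < 1/75.

3


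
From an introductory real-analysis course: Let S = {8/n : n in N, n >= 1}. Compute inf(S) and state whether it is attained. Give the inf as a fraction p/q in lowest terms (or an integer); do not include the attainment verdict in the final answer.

Analysis:
- Values: 8, 4, 8/3, 2, ... strictly decreasing.
- The maximum is 8 (n=1); sup = 8 (attained).
- The set is bounded below by 0; 8/n -> 0 so 0 is the greatest lower bound.
- 0 is not in the set, so inf = 0 is not attained.
Conclusion: inf(S) = 0, not attained in S.

0


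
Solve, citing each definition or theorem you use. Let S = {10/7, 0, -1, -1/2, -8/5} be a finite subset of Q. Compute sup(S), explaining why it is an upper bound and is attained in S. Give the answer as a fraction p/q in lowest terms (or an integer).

S is finite, so sup(S) = max(S).
Sorted decreasing:
10/7, 0, -1/2, -1, -8/5
The extremum is 10/7.
For every x in S, x <= 10/7. And 10/7 is in S, so it is attained.
Therefore sup(S) = 10/7.

10/7
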